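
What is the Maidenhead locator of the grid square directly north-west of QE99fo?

Longitude subsquare f = 5; −1 → 4 = e.
Latitude subsquare o = 14; +1 → 15 = p.

QE99ep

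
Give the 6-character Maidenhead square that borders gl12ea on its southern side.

Latitude subsquare a = 0; −1 → -1, wraps to 23 = x, carry into square.
Latitude square 2; −1 → 1.
The longitude characters are unchanged.

GL11ex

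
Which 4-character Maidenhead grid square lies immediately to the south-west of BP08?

Longitude square 0; −1 → -1, wraps to 9, carry into field.
Longitude field B = 1; −1 → 0 = A.
Latitude square 8; −1 → 7.

AP97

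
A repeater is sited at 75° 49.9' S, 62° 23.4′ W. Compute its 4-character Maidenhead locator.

Offset from 180°W / 90°S: lon 117.61°, lat 14.17°.
Field: lon ⌊117.61/20⌋ = 5 → F; lat ⌊14.17/10⌋ = 1 → B.
Square: lon ⌊17.61/2⌋ = 8; lat ⌊4.17/1⌋ = 4.

FB84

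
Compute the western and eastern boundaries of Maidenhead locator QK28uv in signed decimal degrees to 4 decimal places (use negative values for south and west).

145.6667, 145.7500

Field Q=16, K=10: +16·20° lon, +10·10° lat → SW at lon 140°, lat 10°.
Square 2, 8: +2·2° lon, +8·1° lat → SW at lon 144°, lat 18°.
Subsquare u=20, v=21: +20·0.0833333° lon, +21·0.0416667° lat → SW at lon 145.667°, lat 18.875°.
Cell spans 0.0833333° lon × 0.0416667° lat.
west 145.6667, east 145.7500.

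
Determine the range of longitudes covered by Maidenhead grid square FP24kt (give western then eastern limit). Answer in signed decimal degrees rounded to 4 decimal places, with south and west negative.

-75.1667, -75.0833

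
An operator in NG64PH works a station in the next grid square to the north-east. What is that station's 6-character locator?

Longitude subsquare p = 15; +1 → 16 = q.
Latitude subsquare h = 7; +1 → 8 = i.

NG64qi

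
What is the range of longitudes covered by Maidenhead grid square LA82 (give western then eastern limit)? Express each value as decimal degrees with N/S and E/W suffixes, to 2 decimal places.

56.00° E, 58.00° E

Field L=11, A=0: +11·20° lon, +0·10° lat → SW at lon 40°, lat -90°.
Square 8, 2: +8·2° lon, +2·1° lat → SW at lon 56°, lat -88°.
Cell spans 2° lon × 1° lat.
west 56.00° E, east 58.00° E.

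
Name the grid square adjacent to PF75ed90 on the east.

Longitude extended square 9; +1 → 10, wraps to 0, carry into subsquare.
Longitude subsquare e = 4; +1 → 5 = f.
The latitude characters are unchanged.

PF75fd00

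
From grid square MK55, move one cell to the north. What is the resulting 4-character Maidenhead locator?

Latitude square 5; +1 → 6.
The longitude characters are unchanged.

MK56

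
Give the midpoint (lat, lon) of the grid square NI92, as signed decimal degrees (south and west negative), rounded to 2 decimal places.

-7.50, 99.00

Field N=13, I=8: +13·20° lon, +8·10° lat → SW at lon 80°, lat -10°.
Square 9, 2: +9·2° lon, +2·1° lat → SW at lon 98°, lat -8°.
Cell spans 2° lon × 1° lat. Centre is SW corner plus half of each.
latitude -7.50, longitude 99.00.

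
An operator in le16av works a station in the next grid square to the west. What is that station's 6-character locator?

Longitude subsquare a = 0; −1 → -1, wraps to 23 = x, carry into square.
Longitude square 1; −1 → 0.
The latitude characters are unchanged.

LE06xv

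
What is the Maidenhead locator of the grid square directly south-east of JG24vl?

Longitude subsquare v = 21; +1 → 22 = w.
Latitude subsquare l = 11; −1 → 10 = k.

JG24wk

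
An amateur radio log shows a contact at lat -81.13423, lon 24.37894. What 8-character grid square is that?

Shift to the Maidenhead origin (180°W, 90°S): lon 204.37894, lat 8.86577.
Field: lon ⌊204.37894/20⌋ = 10 → K; lat ⌊8.86577/10⌋ = 0 → A.
Square: lon ⌊4.37894/2⌋ = 2; lat ⌊8.86577/1⌋ = 8.
Subsquare: lon ⌊0.37894/0.0833333⌋ = 4 → e; lat ⌊0.86577/0.0416667⌋ = 20 → u.
Extended square: lon ⌊0.04561/0.00833333⌋ = 5; lat ⌊0.03244/0.00416667⌋ = 7.

KA28eu57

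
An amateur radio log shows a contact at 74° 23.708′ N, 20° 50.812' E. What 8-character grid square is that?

Add 180° to longitude and 90° to latitude: 200.84687, 164.39513.
Field (20°×10°, letters A–R): 200.84687/20 → 10 → K, 164.39513/10 → 16 → Q; chars KQ.
Square (2°×1°, digits 0–9): 0.84687/2 → 0, 4.39513/1 → 4; chars 04.
Subsquare (5′×2.5′, letters a–x): 0.84687/0.0833333 → 10 → k, 0.39513/0.0416667 → 9 → j; chars kj.
Extended square (30″×15″, digits 0–9): 0.01353/0.00833333 → 1, 0.02013/0.00416667 → 4; chars 14.

KQ04kj14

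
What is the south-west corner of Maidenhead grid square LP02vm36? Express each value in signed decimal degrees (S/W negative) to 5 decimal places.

62.52500, 41.77500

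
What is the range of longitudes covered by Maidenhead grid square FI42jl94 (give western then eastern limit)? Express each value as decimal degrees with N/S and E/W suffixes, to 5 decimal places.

71.17500° W, 71.16667° W

Field F=5, I=8: +5·20° lon, +8·10° lat → SW at lon -80°, lat -10°.
Square 4, 2: +4·2° lon, +2·1° lat → SW at lon -72°, lat -8°.
Subsquare j=9, l=11: +9·0.0833333° lon, +11·0.0416667° lat → SW at lon -71.25°, lat -7.54167°.
Extended square 9, 4: +9·0.00833333° lon, +4·0.00416667° lat → SW at lon -71.175°, lat -7.525°.
Cell spans 0.00833333° lon × 0.00416667° lat.
west 71.17500° W, east 71.16667° W.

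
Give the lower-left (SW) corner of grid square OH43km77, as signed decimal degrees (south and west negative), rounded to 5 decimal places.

-16.47083, 108.89167

Field O=14, H=7: +14·20° lon, +7·10° lat → SW at lon 100°, lat -20°.
Square 4, 3: +4·2° lon, +3·1° lat → SW at lon 108°, lat -17°.
Subsquare k=10, m=12: +10·0.0833333° lon, +12·0.0416667° lat → SW at lon 108.833°, lat -16.5°.
Extended square 7, 7: +7·0.00833333° lon, +7·0.00416667° lat → SW at lon 108.892°, lat -16.4708°.
latitude -16.47083, longitude 108.89167.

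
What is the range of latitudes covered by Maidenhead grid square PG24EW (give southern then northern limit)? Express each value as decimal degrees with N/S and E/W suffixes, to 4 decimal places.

25.0833° S, 25.0417° S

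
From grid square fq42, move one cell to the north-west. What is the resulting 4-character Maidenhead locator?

Longitude square 4; −1 → 3.
Latitude square 2; +1 → 3.

FQ33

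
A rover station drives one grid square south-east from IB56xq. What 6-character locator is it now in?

IB66ap

Longitude subsquare x = 23; +1 → 24, wraps to 0 = a, carry into square.
Longitude square 5; +1 → 6.
Latitude subsquare q = 16; −1 → 15 = p.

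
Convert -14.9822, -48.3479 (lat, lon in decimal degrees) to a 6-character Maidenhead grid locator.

GH55ta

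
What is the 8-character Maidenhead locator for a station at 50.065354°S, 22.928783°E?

Shift to the Maidenhead origin (180°W, 90°S): lon 202.92878, lat 39.93465.
Field (20°×10°, letters A–R): lon ⌊202.92878/20⌋ = 10 → K; lat ⌊39.93465/10⌋ = 3 → D.
Square (2°×1°, digits 0–9): lon ⌊2.92878/2⌋ = 1; lat ⌊9.93465/1⌋ = 9.
Subsquare (5′×2.5′, letters a–x): lon ⌊0.92878/0.0833333⌋ = 11 → l; lat ⌊0.93465/0.0416667⌋ = 22 → w.
Extended square (30″×15″, digits 0–9): lon ⌊0.01212/0.00833333⌋ = 1; lat ⌊0.01798/0.00416667⌋ = 4.

KD19lw14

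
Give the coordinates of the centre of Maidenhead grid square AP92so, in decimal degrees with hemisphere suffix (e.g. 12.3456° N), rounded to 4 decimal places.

Field A=0, P=15: +0·20° lon, +15·10° lat → SW at lon -180°, lat 60°.
Square 9, 2: +9·2° lon, +2·1° lat → SW at lon -162°, lat 62°.
Subsquare s=18, o=14: +18·0.0833333° lon, +14·0.0416667° lat → SW at lon -160.5°, lat 62.5833°.
Cell spans 0.0833333° lon × 0.0416667° lat. Centre is SW corner plus half of each.
latitude 62.6042° N, longitude 160.4583° W.

62.6042° N, 160.4583° W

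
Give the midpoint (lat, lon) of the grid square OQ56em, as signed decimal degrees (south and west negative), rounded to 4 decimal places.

Field O=14, Q=16: +14·20° lon, +16·10° lat → SW at lon 100°, lat 70°.
Square 5, 6: +5·2° lon, +6·1° lat → SW at lon 110°, lat 76°.
Subsquare e=4, m=12: +4·0.0833333° lon, +12·0.0416667° lat → SW at lon 110.333°, lat 76.5°.
Cell spans 0.0833333° lon × 0.0416667° lat. Centre is SW corner plus half of each.
latitude 76.5208, longitude 110.3750.

76.5208, 110.3750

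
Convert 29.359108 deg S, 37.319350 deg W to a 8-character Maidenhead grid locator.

HG10ip13

Shift to the Maidenhead origin (180°W, 90°S): lon 142.68065, lat 60.64089.
Field (20°×10°, letters A–R): 142.68065/20 → 7 → H, 60.64089/10 → 6 → G; chars HG.
Square (2°×1°, digits 0–9): 2.68065/2 → 1, 0.64089/1 → 0; chars 10.
Subsquare (5′×2.5′, letters a–x): 0.68065/0.0833333 → 8 → i, 0.64089/0.0416667 → 15 → p; chars ip.
Extended square (30″×15″, digits 0–9): 0.01398/0.00833333 → 1, 0.01589/0.00416667 → 3; chars 13.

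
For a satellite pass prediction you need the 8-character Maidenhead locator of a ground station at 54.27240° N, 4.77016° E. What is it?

Offset from 180°W / 90°S: lon 184.77016°, lat 144.27240°.
Field: 184.77016/20 → 9 → J, 144.27240/10 → 14 → O; chars JO.
Square: 4.77016/2 → 2, 4.27240/1 → 4; chars 24.
Subsquare: 0.77016/0.0833333 → 9 → j, 0.27240/0.0416667 → 6 → g; chars jg.
Extended square: 0.02016/0.00833333 → 2, 0.02240/0.00416667 → 5; chars 25.

JO24jg25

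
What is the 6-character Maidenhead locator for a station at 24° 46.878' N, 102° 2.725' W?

DL84xs

Offset from 180°W / 90°S: lon 77.9546°, lat 114.7813°.
Field (20°×10°, letters A–R): lon ⌊77.9546/20⌋ = 3 → D; lat ⌊114.7813/10⌋ = 11 → L.
Square (2°×1°, digits 0–9): lon ⌊17.9546/2⌋ = 8; lat ⌊4.7813/1⌋ = 4.
Subsquare (5′×2.5′, letters a–x): lon ⌊1.9546/0.0833333⌋ = 23 → x; lat ⌊0.7813/0.0416667⌋ = 18 → s.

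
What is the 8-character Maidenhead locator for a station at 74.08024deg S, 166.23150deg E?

RB35cw70

Shift to the Maidenhead origin (180°W, 90°S): lon 346.23150, lat 15.91976.
Field: 346.23150/20 → 17 → R, 15.91976/10 → 1 → B; chars RB.
Square: 6.23150/2 → 3, 5.91976/1 → 5; chars 35.
Subsquare: 0.23150/0.0833333 → 2 → c, 0.91976/0.0416667 → 22 → w; chars cw.
Extended square: 0.06483/0.00833333 → 7, 0.00309/0.00416667 → 0; chars 70.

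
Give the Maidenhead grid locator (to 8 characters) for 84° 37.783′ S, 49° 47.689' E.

LA45vi58

Add 180° to longitude and 90° to latitude: 229.79482, 5.37028.
Field: lon ⌊229.79482/20⌋ = 11 → L; lat ⌊5.37028/10⌋ = 0 → A.
Square: lon ⌊9.79482/2⌋ = 4; lat ⌊5.37028/1⌋ = 5.
Subsquare: lon ⌊1.79482/0.0833333⌋ = 21 → v; lat ⌊0.37028/0.0416667⌋ = 8 → i.
Extended square: lon ⌊0.04482/0.00833333⌋ = 5; lat ⌊0.03695/0.00416667⌋ = 8.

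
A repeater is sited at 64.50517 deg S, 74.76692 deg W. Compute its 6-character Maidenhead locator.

Shift to the Maidenhead origin (180°W, 90°S): lon 105.2331, lat 25.4948.
Field (20°×10°, letters A–R): lon ⌊105.2331/20⌋ = 5 → F; lat ⌊25.4948/10⌋ = 2 → C.
Square (2°×1°, digits 0–9): lon ⌊5.2331/2⌋ = 2; lat ⌊5.4948/1⌋ = 5.
Subsquare (5′×2.5′, letters a–x): lon ⌊1.2331/0.0833333⌋ = 14 → o; lat ⌊0.4948/0.0416667⌋ = 11 → l.

FC25ol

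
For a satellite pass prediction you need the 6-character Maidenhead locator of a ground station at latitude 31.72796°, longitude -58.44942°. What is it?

Offset from 180°W / 90°S: lon 121.5506°, lat 121.7280°.
Field: lon ⌊121.5506/20⌋ = 6 → G; lat ⌊121.7280/10⌋ = 12 → M.
Square: lon ⌊1.5506/2⌋ = 0; lat ⌊1.7280/1⌋ = 1.
Subsquare: lon ⌊1.5506/0.0833333⌋ = 18 → s; lat ⌊0.7280/0.0416667⌋ = 17 → r.

GM01sr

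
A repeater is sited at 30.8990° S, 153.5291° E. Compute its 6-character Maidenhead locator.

Offset from 180°W / 90°S: lon 333.5291°, lat 59.1010°.
Field (20°×10°, letters A–R): lon ⌊333.5291/20⌋ = 16 → Q; lat ⌊59.1010/10⌋ = 5 → F.
Square (2°×1°, digits 0–9): lon ⌊13.5291/2⌋ = 6; lat ⌊9.1010/1⌋ = 9.
Subsquare (5′×2.5′, letters a–x): lon ⌊1.5291/0.0833333⌋ = 18 → s; lat ⌊0.1010/0.0416667⌋ = 2 → c.

QF69sc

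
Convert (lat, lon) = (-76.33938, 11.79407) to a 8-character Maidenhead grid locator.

Shift to the Maidenhead origin (180°W, 90°S): lon 191.79407, lat 13.66062.
Field: lon ⌊191.79407/20⌋ = 9 → J; lat ⌊13.66062/10⌋ = 1 → B.
Square: lon ⌊11.79407/2⌋ = 5; lat ⌊3.66062/1⌋ = 3.
Subsquare: lon ⌊1.79407/0.0833333⌋ = 21 → v; lat ⌊0.66062/0.0416667⌋ = 15 → p.
Extended square: lon ⌊0.04407/0.00833333⌋ = 5; lat ⌊0.03562/0.00416667⌋ = 8.

JB53vp58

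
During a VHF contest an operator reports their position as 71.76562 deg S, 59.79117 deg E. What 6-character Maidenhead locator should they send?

LB98vf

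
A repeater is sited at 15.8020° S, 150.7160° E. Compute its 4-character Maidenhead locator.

Offset from 180°W / 90°S: lon 330.72°, lat 74.20°.
Field: lon ⌊330.72/20⌋ = 16 → Q; lat ⌊74.20/10⌋ = 7 → H.
Square: lon ⌊10.72/2⌋ = 5; lat ⌊4.20/1⌋ = 4.

QH54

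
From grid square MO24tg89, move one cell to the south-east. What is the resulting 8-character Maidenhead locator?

Longitude extended square 8; +1 → 9.
Latitude extended square 9; −1 → 8.

MO24tg98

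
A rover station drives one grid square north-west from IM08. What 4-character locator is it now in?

HM99

Longitude square 0; −1 → -1, wraps to 9, carry into field.
Longitude field I = 8; −1 → 7 = H.
Latitude square 8; +1 → 9.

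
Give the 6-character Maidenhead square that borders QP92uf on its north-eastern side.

Longitude subsquare u = 20; +1 → 21 = v.
Latitude subsquare f = 5; +1 → 6 = g.

QP92vg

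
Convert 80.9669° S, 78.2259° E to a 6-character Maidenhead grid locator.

Add 180° to longitude and 90° to latitude: 258.2259, 9.0331.
Field: lon ⌊258.2259/20⌋ = 12 → M; lat ⌊9.0331/10⌋ = 0 → A.
Square: lon ⌊18.2259/2⌋ = 9; lat ⌊9.0331/1⌋ = 9.
Subsquare: lon ⌊0.2259/0.0833333⌋ = 2 → c; lat ⌊0.0331/0.0416667⌋ = 0 → a.

MA99ca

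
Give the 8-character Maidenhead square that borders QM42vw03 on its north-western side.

Longitude extended square 0; −1 → -1, wraps to 9, carry into subsquare.
Longitude subsquare v = 21; −1 → 20 = u.
Latitude extended square 3; +1 → 4.

QM42uw94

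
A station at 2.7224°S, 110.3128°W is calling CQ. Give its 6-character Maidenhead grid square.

Shift to the Maidenhead origin (180°W, 90°S): lon 69.6872, lat 87.2776.
Field (20°×10°, letters A–R): 69.6872/20 → 3 → D, 87.2776/10 → 8 → I; chars DI.
Square (2°×1°, digits 0–9): 9.6872/2 → 4, 7.2776/1 → 7; chars 47.
Subsquare (5′×2.5′, letters a–x): 1.6872/0.0833333 → 20 → u, 0.2776/0.0416667 → 6 → g; chars ug.

DI47ug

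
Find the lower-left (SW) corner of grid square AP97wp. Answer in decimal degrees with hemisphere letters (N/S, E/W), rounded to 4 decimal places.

67.6250° N, 160.1667° W

Field A=0, P=15: +0·20° lon, +15·10° lat → SW at lon -180°, lat 60°.
Square 9, 7: +9·2° lon, +7·1° lat → SW at lon -162°, lat 67°.
Subsquare w=22, p=15: +22·0.0833333° lon, +15·0.0416667° lat → SW at lon -160.167°, lat 67.625°.
latitude 67.6250° N, longitude 160.1667° W.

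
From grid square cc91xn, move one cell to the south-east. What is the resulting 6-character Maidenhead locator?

DC01am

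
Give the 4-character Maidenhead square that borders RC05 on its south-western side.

Longitude square 0; −1 → -1, wraps to 9, carry into field.
Longitude field R = 17; −1 → 16 = Q.
Latitude square 5; −1 → 4.

QC94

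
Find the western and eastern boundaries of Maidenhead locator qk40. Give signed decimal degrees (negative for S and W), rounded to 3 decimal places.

148.000, 150.000

Field Q=16, K=10: +16·20° lon, +10·10° lat → SW at lon 140°, lat 10°.
Square 4, 0: +4·2° lon, +0·1° lat → SW at lon 148°, lat 10°.
Cell spans 2° lon × 1° lat.
west 148.000, east 150.000.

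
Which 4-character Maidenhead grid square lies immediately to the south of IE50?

Latitude square 0; −1 → -1, wraps to 9, carry into field.
Latitude field E = 4; −1 → 3 = D.
The longitude characters are unchanged.

ID59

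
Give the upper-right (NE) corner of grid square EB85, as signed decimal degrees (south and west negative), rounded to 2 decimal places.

Field E=4, B=1: +4·20° lon, +1·10° lat → SW at lon -100°, lat -80°.
Square 8, 5: +8·2° lon, +5·1° lat → SW at lon -84°, lat -75°.
Cell spans 2° lon × 1° lat. NE corner is SW corner plus one full cell.
latitude -74.00, longitude -82.00.

-74.00, -82.00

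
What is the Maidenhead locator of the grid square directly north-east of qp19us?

Longitude subsquare u = 20; +1 → 21 = v.
Latitude subsquare s = 18; +1 → 19 = t.

QP19vt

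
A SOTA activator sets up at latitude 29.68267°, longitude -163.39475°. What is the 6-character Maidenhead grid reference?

AL89hq

Add 180° to longitude and 90° to latitude: 16.6053, 119.6827.
Field: 16.6053/20 → 0 → A, 119.6827/10 → 11 → L; chars AL.
Square: 16.6053/2 → 8, 9.6827/1 → 9; chars 89.
Subsquare: 0.6053/0.0833333 → 7 → h, 0.6827/0.0416667 → 16 → q; chars hq.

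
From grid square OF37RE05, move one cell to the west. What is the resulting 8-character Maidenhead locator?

OF37qe95

Longitude extended square 0; −1 → -1, wraps to 9, carry into subsquare.
Longitude subsquare r = 17; −1 → 16 = q.
The latitude characters are unchanged.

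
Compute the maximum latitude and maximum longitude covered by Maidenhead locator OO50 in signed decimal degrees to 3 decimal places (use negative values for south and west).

51.000, 112.000

Field O=14, O=14: +14·20° lon, +14·10° lat → SW at lon 100°, lat 50°.
Square 5, 0: +5·2° lon, +0·1° lat → SW at lon 110°, lat 50°.
Cell spans 2° lon × 1° lat. NE corner is SW corner plus one full cell.
latitude 51.000, longitude 112.000.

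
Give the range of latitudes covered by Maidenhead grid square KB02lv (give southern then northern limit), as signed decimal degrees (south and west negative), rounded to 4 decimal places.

-77.1250, -77.0833

Field K=10, B=1: +10·20° lon, +1·10° lat → SW at lon 20°, lat -80°.
Square 0, 2: +0·2° lon, +2·1° lat → SW at lon 20°, lat -78°.
Subsquare l=11, v=21: +11·0.0833333° lon, +21·0.0416667° lat → SW at lon 20.9167°, lat -77.125°.
Cell spans 0.0833333° lon × 0.0416667° lat.
south -77.1250, north -77.0833.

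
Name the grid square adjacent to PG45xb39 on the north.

PG45xc30

Latitude extended square 9; +1 → 10, wraps to 0, carry into subsquare.
Latitude subsquare b = 1; +1 → 2 = c.
The longitude characters are unchanged.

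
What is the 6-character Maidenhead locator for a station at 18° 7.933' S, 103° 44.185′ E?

OH11uu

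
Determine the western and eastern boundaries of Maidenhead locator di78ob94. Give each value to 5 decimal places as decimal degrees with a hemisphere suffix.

104.75833° W, 104.75000° W

Field D=3, I=8: +3·20° lon, +8·10° lat → SW at lon -120°, lat -10°.
Square 7, 8: +7·2° lon, +8·1° lat → SW at lon -106°, lat -2°.
Subsquare o=14, b=1: +14·0.0833333° lon, +1·0.0416667° lat → SW at lon -104.833°, lat -1.95833°.
Extended square 9, 4: +9·0.00833333° lon, +4·0.00416667° lat → SW at lon -104.758°, lat -1.94167°.
Cell spans 0.00833333° lon × 0.00416667° lat.
west 104.75833° W, east 104.75000° W.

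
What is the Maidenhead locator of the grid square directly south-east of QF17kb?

QF17la

Longitude subsquare k = 10; +1 → 11 = l.
Latitude subsquare b = 1; −1 → 0 = a.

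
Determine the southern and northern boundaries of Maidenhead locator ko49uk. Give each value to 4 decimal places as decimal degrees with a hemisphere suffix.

59.4167° N, 59.4583° N

Field K=10, O=14: +10·20° lon, +14·10° lat → SW at lon 20°, lat 50°.
Square 4, 9: +4·2° lon, +9·1° lat → SW at lon 28°, lat 59°.
Subsquare u=20, k=10: +20·0.0833333° lon, +10·0.0416667° lat → SW at lon 29.6667°, lat 59.4167°.
Cell spans 0.0833333° lon × 0.0416667° lat.
south 59.4167° N, north 59.4583° N.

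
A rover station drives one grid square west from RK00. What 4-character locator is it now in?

QK90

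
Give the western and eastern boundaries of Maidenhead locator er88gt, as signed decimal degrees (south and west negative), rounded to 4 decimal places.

-83.5000, -83.4167

Field E=4, R=17: +4·20° lon, +17·10° lat → SW at lon -100°, lat 80°.
Square 8, 8: +8·2° lon, +8·1° lat → SW at lon -84°, lat 88°.
Subsquare g=6, t=19: +6·0.0833333° lon, +19·0.0416667° lat → SW at lon -83.5°, lat 88.7917°.
Cell spans 0.0833333° lon × 0.0416667° lat.
west -83.5000, east -83.4167.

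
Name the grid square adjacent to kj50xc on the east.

KJ60ac

Longitude subsquare x = 23; +1 → 24, wraps to 0 = a, carry into square.
Longitude square 5; +1 → 6.
The latitude characters are unchanged.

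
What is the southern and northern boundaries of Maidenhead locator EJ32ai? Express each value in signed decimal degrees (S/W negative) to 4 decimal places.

Field E=4, J=9: +4·20° lon, +9·10° lat → SW at lon -100°, lat 0°.
Square 3, 2: +3·2° lon, +2·1° lat → SW at lon -94°, lat 2°.
Subsquare a=0, i=8: +0·0.0833333° lon, +8·0.0416667° lat → SW at lon -94°, lat 2.33333°.
Cell spans 0.0833333° lon × 0.0416667° lat.
south 2.3333, north 2.3750.

2.3333, 2.3750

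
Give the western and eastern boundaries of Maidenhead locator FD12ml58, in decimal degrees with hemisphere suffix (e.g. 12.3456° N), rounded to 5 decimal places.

76.95833° W, 76.95000° W

Field F=5, D=3: +5·20° lon, +3·10° lat → SW at lon -80°, lat -60°.
Square 1, 2: +1·2° lon, +2·1° lat → SW at lon -78°, lat -58°.
Subsquare m=12, l=11: +12·0.0833333° lon, +11·0.0416667° lat → SW at lon -77°, lat -57.5417°.
Extended square 5, 8: +5·0.00833333° lon, +8·0.00416667° lat → SW at lon -76.9583°, lat -57.5083°.
Cell spans 0.00833333° lon × 0.00416667° lat.
west 76.95833° W, east 76.95000° W.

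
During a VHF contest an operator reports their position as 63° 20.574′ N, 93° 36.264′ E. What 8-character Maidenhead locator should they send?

NP63ti22

Offset from 180°W / 90°S: lon 273.60440°, lat 153.34290°.
Field: 273.60440/20 → 13 → N, 153.34290/10 → 15 → P; chars NP.
Square: 13.60440/2 → 6, 3.34290/1 → 3; chars 63.
Subsquare: 1.60440/0.0833333 → 19 → t, 0.34290/0.0416667 → 8 → i; chars ti.
Extended square: 0.02107/0.00833333 → 2, 0.00957/0.00416667 → 2; chars 22.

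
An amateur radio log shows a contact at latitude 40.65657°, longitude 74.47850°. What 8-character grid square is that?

MN70fp77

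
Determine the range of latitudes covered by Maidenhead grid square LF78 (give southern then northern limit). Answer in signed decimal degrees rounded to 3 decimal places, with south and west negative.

Field L=11, F=5: +11·20° lon, +5·10° lat → SW at lon 40°, lat -40°.
Square 7, 8: +7·2° lon, +8·1° lat → SW at lon 54°, lat -32°.
Cell spans 2° lon × 1° lat.
south -32.000, north -31.000.

-32.000, -31.000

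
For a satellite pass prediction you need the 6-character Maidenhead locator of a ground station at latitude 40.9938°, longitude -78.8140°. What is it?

Shift to the Maidenhead origin (180°W, 90°S): lon 101.1860, lat 130.9938.
Field (20°×10°, letters A–R): lon ⌊101.1860/20⌋ = 5 → F; lat ⌊130.9938/10⌋ = 13 → N.
Square (2°×1°, digits 0–9): lon ⌊1.1860/2⌋ = 0; lat ⌊0.9938/1⌋ = 0.
Subsquare (5′×2.5′, letters a–x): lon ⌊1.1860/0.0833333⌋ = 14 → o; lat ⌊0.9938/0.0416667⌋ = 23 → x.

FN00ox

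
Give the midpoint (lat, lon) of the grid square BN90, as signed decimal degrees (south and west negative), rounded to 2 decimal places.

Field B=1, N=13: +1·20° lon, +13·10° lat → SW at lon -160°, lat 40°.
Square 9, 0: +9·2° lon, +0·1° lat → SW at lon -142°, lat 40°.
Cell spans 2° lon × 1° lat. Centre is SW corner plus half of each.
latitude 40.50, longitude -141.00.

40.50, -141.00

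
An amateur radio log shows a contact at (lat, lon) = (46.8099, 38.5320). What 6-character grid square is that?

Shift to the Maidenhead origin (180°W, 90°S): lon 218.5320, lat 136.8099.
Field: lon ⌊218.5320/20⌋ = 10 → K; lat ⌊136.8099/10⌋ = 13 → N.
Square: lon ⌊18.5320/2⌋ = 9; lat ⌊6.8099/1⌋ = 6.
Subsquare: lon ⌊0.5320/0.0833333⌋ = 6 → g; lat ⌊0.8099/0.0416667⌋ = 19 → t.

KN96gt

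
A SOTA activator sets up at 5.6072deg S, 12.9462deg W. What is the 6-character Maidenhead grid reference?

II34mj

Shift to the Maidenhead origin (180°W, 90°S): lon 167.0538, lat 84.3928.
Field: lon ⌊167.0538/20⌋ = 8 → I; lat ⌊84.3928/10⌋ = 8 → I.
Square: lon ⌊7.0538/2⌋ = 3; lat ⌊4.3928/1⌋ = 4.
Subsquare: lon ⌊1.0538/0.0833333⌋ = 12 → m; lat ⌊0.3928/0.0416667⌋ = 9 → j.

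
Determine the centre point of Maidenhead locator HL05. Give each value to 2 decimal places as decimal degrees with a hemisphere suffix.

Field H=7, L=11: +7·20° lon, +11·10° lat → SW at lon -40°, lat 20°.
Square 0, 5: +0·2° lon, +5·1° lat → SW at lon -40°, lat 25°.
Cell spans 2° lon × 1° lat. Centre is SW corner plus half of each.
latitude 25.50° N, longitude 39.00° W.

25.50° N, 39.00° W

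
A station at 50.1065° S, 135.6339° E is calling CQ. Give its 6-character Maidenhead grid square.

PD79tv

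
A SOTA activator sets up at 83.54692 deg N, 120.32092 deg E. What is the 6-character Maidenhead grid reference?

Add 180° to longitude and 90° to latitude: 300.3209, 173.5469.
Field (20°×10°, letters A–R): lon ⌊300.3209/20⌋ = 15 → P; lat ⌊173.5469/10⌋ = 17 → R.
Square (2°×1°, digits 0–9): lon ⌊0.3209/2⌋ = 0; lat ⌊3.5469/1⌋ = 3.
Subsquare (5′×2.5′, letters a–x): lon ⌊0.3209/0.0833333⌋ = 3 → d; lat ⌊0.5469/0.0416667⌋ = 13 → n.

PR03dn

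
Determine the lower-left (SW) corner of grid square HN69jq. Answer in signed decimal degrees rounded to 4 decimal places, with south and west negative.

49.6667, -27.2500

Field H=7, N=13: +7·20° lon, +13·10° lat → SW at lon -40°, lat 40°.
Square 6, 9: +6·2° lon, +9·1° lat → SW at lon -28°, lat 49°.
Subsquare j=9, q=16: +9·0.0833333° lon, +16·0.0416667° lat → SW at lon -27.25°, lat 49.6667°.
latitude 49.6667, longitude -27.2500.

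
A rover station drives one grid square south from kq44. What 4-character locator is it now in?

Latitude square 4; −1 → 3.
The longitude characters are unchanged.

KQ43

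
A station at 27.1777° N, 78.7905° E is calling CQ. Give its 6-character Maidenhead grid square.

Offset from 180°W / 90°S: lon 258.7905°, lat 117.1777°.
Field: lon ⌊258.7905/20⌋ = 12 → M; lat ⌊117.1777/10⌋ = 11 → L.
Square: lon ⌊18.7905/2⌋ = 9; lat ⌊7.1777/1⌋ = 7.
Subsquare: lon ⌊0.7905/0.0833333⌋ = 9 → j; lat ⌊0.1777/0.0416667⌋ = 4 → e.

ML97je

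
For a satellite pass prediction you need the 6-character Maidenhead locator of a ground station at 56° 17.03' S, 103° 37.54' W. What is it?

DD83er

Offset from 180°W / 90°S: lon 76.3743°, lat 33.7162°.
Field: lon ⌊76.3743/20⌋ = 3 → D; lat ⌊33.7162/10⌋ = 3 → D.
Square: lon ⌊16.3743/2⌋ = 8; lat ⌊3.7162/1⌋ = 3.
Subsquare: lon ⌊0.3743/0.0833333⌋ = 4 → e; lat ⌊0.7162/0.0416667⌋ = 17 → r.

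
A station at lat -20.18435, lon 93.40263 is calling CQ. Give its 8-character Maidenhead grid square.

NG69qt85

Add 180° to longitude and 90° to latitude: 273.40263, 69.81565.
Field: lon ⌊273.40263/20⌋ = 13 → N; lat ⌊69.81565/10⌋ = 6 → G.
Square: lon ⌊13.40263/2⌋ = 6; lat ⌊9.81565/1⌋ = 9.
Subsquare: lon ⌊1.40263/0.0833333⌋ = 16 → q; lat ⌊0.81565/0.0416667⌋ = 19 → t.
Extended square: lon ⌊0.06930/0.00833333⌋ = 8; lat ⌊0.02398/0.00416667⌋ = 5.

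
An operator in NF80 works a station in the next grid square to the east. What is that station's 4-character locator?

NF90

Longitude square 8; +1 → 9.
The latitude characters are unchanged.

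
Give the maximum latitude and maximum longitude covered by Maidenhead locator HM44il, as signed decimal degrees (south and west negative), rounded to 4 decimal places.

34.5000, -31.2500

Field H=7, M=12: +7·20° lon, +12·10° lat → SW at lon -40°, lat 30°.
Square 4, 4: +4·2° lon, +4·1° lat → SW at lon -32°, lat 34°.
Subsquare i=8, l=11: +8·0.0833333° lon, +11·0.0416667° lat → SW at lon -31.3333°, lat 34.4583°.
Cell spans 0.0833333° lon × 0.0416667° lat. NE corner is SW corner plus one full cell.
latitude 34.5000, longitude -31.2500.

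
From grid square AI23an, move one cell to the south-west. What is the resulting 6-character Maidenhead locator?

AI13xm

Longitude subsquare a = 0; −1 → -1, wraps to 23 = x, carry into square.
Longitude square 2; −1 → 1.
Latitude subsquare n = 13; −1 → 12 = m.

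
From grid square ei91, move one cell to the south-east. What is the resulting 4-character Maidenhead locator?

Longitude square 9; +1 → 10, wraps to 0, carry into field.
Longitude field E = 4; +1 → 5 = F.
Latitude square 1; −1 → 0.

FI00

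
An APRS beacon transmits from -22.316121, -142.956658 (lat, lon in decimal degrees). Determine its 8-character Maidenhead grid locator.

Shift to the Maidenhead origin (180°W, 90°S): lon 37.04334, lat 67.68388.
Field (20°×10°, letters A–R): 37.04334/20 → 1 → B, 67.68388/10 → 6 → G; chars BG.
Square (2°×1°, digits 0–9): 17.04334/2 → 8, 7.68388/1 → 7; chars 87.
Subsquare (5′×2.5′, letters a–x): 1.04334/0.0833333 → 12 → m, 0.68388/0.0416667 → 16 → q; chars mq.
Extended square (30″×15″, digits 0–9): 0.04334/0.00833333 → 5, 0.01721/0.00416667 → 4; chars 54.

BG87mq54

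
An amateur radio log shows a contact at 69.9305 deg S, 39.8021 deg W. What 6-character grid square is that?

HC00cb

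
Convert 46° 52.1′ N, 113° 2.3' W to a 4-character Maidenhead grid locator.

Add 180° to longitude and 90° to latitude: 66.96, 136.87.
Field: 66.96/20 → 3 → D, 136.87/10 → 13 → N; chars DN.
Square: 6.96/2 → 3, 6.87/1 → 6; chars 36.

DN36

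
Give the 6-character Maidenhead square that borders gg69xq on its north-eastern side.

GG79ar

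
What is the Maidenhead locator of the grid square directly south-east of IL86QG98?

IL86rg07

Longitude extended square 9; +1 → 10, wraps to 0, carry into subsquare.
Longitude subsquare q = 16; +1 → 17 = r.
Latitude extended square 8; −1 → 7.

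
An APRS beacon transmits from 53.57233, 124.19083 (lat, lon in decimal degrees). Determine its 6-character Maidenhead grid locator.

Add 180° to longitude and 90° to latitude: 304.1908, 143.5723.
Field: 304.1908/20 → 15 → P, 143.5723/10 → 14 → O; chars PO.
Square: 4.1908/2 → 2, 3.5723/1 → 3; chars 23.
Subsquare: 0.1908/0.0833333 → 2 → c, 0.5723/0.0416667 → 13 → n; chars cn.

PO23cn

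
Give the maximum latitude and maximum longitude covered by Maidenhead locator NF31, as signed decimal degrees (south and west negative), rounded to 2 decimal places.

-38.00, 88.00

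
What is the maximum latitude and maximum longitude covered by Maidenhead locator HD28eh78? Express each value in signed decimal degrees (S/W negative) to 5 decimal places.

-51.67083, -35.60000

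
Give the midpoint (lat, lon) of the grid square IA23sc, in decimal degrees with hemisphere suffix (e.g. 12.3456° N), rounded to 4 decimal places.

Field I=8, A=0: +8·20° lon, +0·10° lat → SW at lon -20°, lat -90°.
Square 2, 3: +2·2° lon, +3·1° lat → SW at lon -16°, lat -87°.
Subsquare s=18, c=2: +18·0.0833333° lon, +2·0.0416667° lat → SW at lon -14.5°, lat -86.9167°.
Cell spans 0.0833333° lon × 0.0416667° lat. Centre is SW corner plus half of each.
latitude 86.8958° S, longitude 14.4583° W.

86.8958° S, 14.4583° W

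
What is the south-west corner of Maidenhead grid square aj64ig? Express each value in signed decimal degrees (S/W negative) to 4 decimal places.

4.2500, -167.3333

Field A=0, J=9: +0·20° lon, +9·10° lat → SW at lon -180°, lat 0°.
Square 6, 4: +6·2° lon, +4·1° lat → SW at lon -168°, lat 4°.
Subsquare i=8, g=6: +8·0.0833333° lon, +6·0.0416667° lat → SW at lon -167.333°, lat 4.25°.
latitude 4.2500, longitude -167.3333.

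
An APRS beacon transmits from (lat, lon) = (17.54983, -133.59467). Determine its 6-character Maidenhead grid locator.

CK37en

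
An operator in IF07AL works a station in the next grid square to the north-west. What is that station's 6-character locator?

HF97xm

Longitude subsquare a = 0; −1 → -1, wraps to 23 = x, carry into square.
Longitude square 0; −1 → -1, wraps to 9, carry into field.
Longitude field I = 8; −1 → 7 = H.
Latitude subsquare l = 11; +1 → 12 = m.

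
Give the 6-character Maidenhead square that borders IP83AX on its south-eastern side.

Longitude subsquare a = 0; +1 → 1 = b.
Latitude subsquare x = 23; −1 → 22 = w.

IP83bw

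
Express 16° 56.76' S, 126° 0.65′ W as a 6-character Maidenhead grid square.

CH63xb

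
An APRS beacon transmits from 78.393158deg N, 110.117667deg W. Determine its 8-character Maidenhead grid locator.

Add 180° to longitude and 90° to latitude: 69.88233, 168.39316.
Field: lon ⌊69.88233/20⌋ = 3 → D; lat ⌊168.39316/10⌋ = 16 → Q.
Square: lon ⌊9.88233/2⌋ = 4; lat ⌊8.39316/1⌋ = 8.
Subsquare: lon ⌊1.88233/0.0833333⌋ = 22 → w; lat ⌊0.39316/0.0416667⌋ = 9 → j.
Extended square: lon ⌊0.04900/0.00833333⌋ = 5; lat ⌊0.01816/0.00416667⌋ = 4.

DQ48wj54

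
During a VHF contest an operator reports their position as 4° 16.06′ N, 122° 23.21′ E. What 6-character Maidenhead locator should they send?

Offset from 180°W / 90°S: lon 302.3868°, lat 94.2677°.
Field (20°×10°, letters A–R): lon ⌊302.3868/20⌋ = 15 → P; lat ⌊94.2677/10⌋ = 9 → J.
Square (2°×1°, digits 0–9): lon ⌊2.3868/2⌋ = 1; lat ⌊4.2677/1⌋ = 4.
Subsquare (5′×2.5′, letters a–x): lon ⌊0.3868/0.0833333⌋ = 4 → e; lat ⌊0.2677/0.0416667⌋ = 6 → g.

PJ14eg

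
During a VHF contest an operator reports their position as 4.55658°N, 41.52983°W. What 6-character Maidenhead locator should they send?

Offset from 180°W / 90°S: lon 138.4702°, lat 94.5566°.
Field: lon ⌊138.4702/20⌋ = 6 → G; lat ⌊94.5566/10⌋ = 9 → J.
Square: lon ⌊18.4702/2⌋ = 9; lat ⌊4.5566/1⌋ = 4.
Subsquare: lon ⌊0.4702/0.0833333⌋ = 5 → f; lat ⌊0.5566/0.0416667⌋ = 13 → n.

GJ94fn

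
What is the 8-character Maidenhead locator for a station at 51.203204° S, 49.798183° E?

LD48vt51

Shift to the Maidenhead origin (180°W, 90°S): lon 229.79818, lat 38.79680.
Field: lon ⌊229.79818/20⌋ = 11 → L; lat ⌊38.79680/10⌋ = 3 → D.
Square: lon ⌊9.79818/2⌋ = 4; lat ⌊8.79680/1⌋ = 8.
Subsquare: lon ⌊1.79818/0.0833333⌋ = 21 → v; lat ⌊0.79680/0.0416667⌋ = 19 → t.
Extended square: lon ⌊0.04818/0.00833333⌋ = 5; lat ⌊0.00513/0.00416667⌋ = 1.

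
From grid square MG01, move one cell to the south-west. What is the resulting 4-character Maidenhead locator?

LG90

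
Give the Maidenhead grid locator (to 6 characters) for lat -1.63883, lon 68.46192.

Shift to the Maidenhead origin (180°W, 90°S): lon 248.4619, lat 88.3612.
Field: lon ⌊248.4619/20⌋ = 12 → M; lat ⌊88.3612/10⌋ = 8 → I.
Square: lon ⌊8.4619/2⌋ = 4; lat ⌊8.3612/1⌋ = 8.
Subsquare: lon ⌊0.4619/0.0833333⌋ = 5 → f; lat ⌊0.3612/0.0416667⌋ = 8 → i.

MI48fi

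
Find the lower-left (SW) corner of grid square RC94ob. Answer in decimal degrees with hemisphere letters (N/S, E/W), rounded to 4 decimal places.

65.9583° S, 179.1667° E

Field R=17, C=2: +17·20° lon, +2·10° lat → SW at lon 160°, lat -70°.
Square 9, 4: +9·2° lon, +4·1° lat → SW at lon 178°, lat -66°.
Subsquare o=14, b=1: +14·0.0833333° lon, +1·0.0416667° lat → SW at lon 179.167°, lat -65.9583°.
latitude 65.9583° S, longitude 179.1667° E.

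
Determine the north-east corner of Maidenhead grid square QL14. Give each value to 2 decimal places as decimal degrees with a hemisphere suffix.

25.00° N, 144.00° E

Field Q=16, L=11: +16·20° lon, +11·10° lat → SW at lon 140°, lat 20°.
Square 1, 4: +1·2° lon, +4·1° lat → SW at lon 142°, lat 24°.
Cell spans 2° lon × 1° lat. NE corner is SW corner plus one full cell.
latitude 25.00° N, longitude 144.00° E.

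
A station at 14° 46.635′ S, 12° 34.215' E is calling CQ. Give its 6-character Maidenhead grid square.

Add 180° to longitude and 90° to latitude: 192.5702, 75.2228.
Field: lon ⌊192.5702/20⌋ = 9 → J; lat ⌊75.2228/10⌋ = 7 → H.
Square: lon ⌊12.5702/2⌋ = 6; lat ⌊5.2228/1⌋ = 5.
Subsquare: lon ⌊0.5702/0.0833333⌋ = 6 → g; lat ⌊0.2228/0.0416667⌋ = 5 → f.

JH65gf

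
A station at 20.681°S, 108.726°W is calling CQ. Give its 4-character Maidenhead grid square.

DG59

Shift to the Maidenhead origin (180°W, 90°S): lon 71.27, lat 69.32.
Field: 71.27/20 → 3 → D, 69.32/10 → 6 → G; chars DG.
Square: 11.27/2 → 5, 9.32/1 → 9; chars 59.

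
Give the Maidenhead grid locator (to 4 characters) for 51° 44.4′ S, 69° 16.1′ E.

Offset from 180°W / 90°S: lon 249.27°, lat 38.26°.
Field (20°×10°, letters A–R): lon ⌊249.27/20⌋ = 12 → M; lat ⌊38.26/10⌋ = 3 → D.
Square (2°×1°, digits 0–9): lon ⌊9.27/2⌋ = 4; lat ⌊8.26/1⌋ = 8.

MD48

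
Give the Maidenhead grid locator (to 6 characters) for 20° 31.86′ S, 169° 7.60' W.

Offset from 180°W / 90°S: lon 10.8733°, lat 69.4690°.
Field (20°×10°, letters A–R): 10.8733/20 → 0 → A, 69.4690/10 → 6 → G; chars AG.
Square (2°×1°, digits 0–9): 10.8733/2 → 5, 9.4690/1 → 9; chars 59.
Subsquare (5′×2.5′, letters a–x): 0.8733/0.0833333 → 10 → k, 0.4690/0.0416667 → 11 → l; chars kl.

AG59kl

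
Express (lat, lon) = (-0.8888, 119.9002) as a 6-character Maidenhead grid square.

Offset from 180°W / 90°S: lon 299.9002°, lat 89.1112°.
Field: 299.9002/20 → 14 → O, 89.1112/10 → 8 → I; chars OI.
Square: 19.9002/2 → 9, 9.1112/1 → 9; chars 99.
Subsquare: 1.9002/0.0833333 → 22 → w, 0.1112/0.0416667 → 2 → c; chars wc.

OI99wc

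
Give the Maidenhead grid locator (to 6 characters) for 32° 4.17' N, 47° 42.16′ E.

Shift to the Maidenhead origin (180°W, 90°S): lon 227.7027, lat 122.0695.
Field: 227.7027/20 → 11 → L, 122.0695/10 → 12 → M; chars LM.
Square: 7.7027/2 → 3, 2.0695/1 → 2; chars 32.
Subsquare: 1.7027/0.0833333 → 20 → u, 0.0695/0.0416667 → 1 → b; chars ub.

LM32ub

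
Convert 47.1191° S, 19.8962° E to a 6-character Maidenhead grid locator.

JE92wv

Add 180° to longitude and 90° to latitude: 199.8962, 42.8809.
Field: lon ⌊199.8962/20⌋ = 9 → J; lat ⌊42.8809/10⌋ = 4 → E.
Square: lon ⌊19.8962/2⌋ = 9; lat ⌊2.8809/1⌋ = 2.
Subsquare: lon ⌊1.8962/0.0833333⌋ = 22 → w; lat ⌊0.8809/0.0416667⌋ = 21 → v.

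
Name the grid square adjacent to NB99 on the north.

NC90

Latitude square 9; +1 → 10, wraps to 0, carry into field.
Latitude field B = 1; +1 → 2 = C.
The longitude characters are unchanged.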